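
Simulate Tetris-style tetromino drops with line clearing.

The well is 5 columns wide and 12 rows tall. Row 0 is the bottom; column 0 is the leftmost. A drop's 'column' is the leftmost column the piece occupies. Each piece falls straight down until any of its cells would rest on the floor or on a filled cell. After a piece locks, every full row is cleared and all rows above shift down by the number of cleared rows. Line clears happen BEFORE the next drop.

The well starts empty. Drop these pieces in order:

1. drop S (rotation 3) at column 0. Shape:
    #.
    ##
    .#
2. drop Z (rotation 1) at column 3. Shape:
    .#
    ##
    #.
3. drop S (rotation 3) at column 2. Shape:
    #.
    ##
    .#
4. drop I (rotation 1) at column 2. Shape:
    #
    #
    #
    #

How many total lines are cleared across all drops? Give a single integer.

Drop 1: S rot3 at col 0 lands with bottom-row=0; cleared 0 line(s) (total 0); column heights now [3 2 0 0 0], max=3
Drop 2: Z rot1 at col 3 lands with bottom-row=0; cleared 0 line(s) (total 0); column heights now [3 2 0 2 3], max=3
Drop 3: S rot3 at col 2 lands with bottom-row=2; cleared 0 line(s) (total 0); column heights now [3 2 5 4 3], max=5
Drop 4: I rot1 at col 2 lands with bottom-row=5; cleared 0 line(s) (total 0); column heights now [3 2 9 4 3], max=9

Answer: 0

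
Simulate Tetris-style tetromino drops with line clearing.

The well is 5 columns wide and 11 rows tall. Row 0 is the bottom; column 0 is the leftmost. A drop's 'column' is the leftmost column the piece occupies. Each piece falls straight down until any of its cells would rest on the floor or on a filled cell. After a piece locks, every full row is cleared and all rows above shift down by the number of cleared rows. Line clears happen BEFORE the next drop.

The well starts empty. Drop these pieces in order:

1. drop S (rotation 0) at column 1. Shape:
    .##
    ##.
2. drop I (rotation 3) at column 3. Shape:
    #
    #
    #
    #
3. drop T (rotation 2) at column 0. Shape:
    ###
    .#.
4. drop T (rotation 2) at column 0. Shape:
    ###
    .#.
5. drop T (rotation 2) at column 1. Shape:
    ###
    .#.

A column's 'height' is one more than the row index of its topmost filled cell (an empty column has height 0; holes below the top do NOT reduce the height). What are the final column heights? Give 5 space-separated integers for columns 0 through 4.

Answer: 5 7 7 7 0

Derivation:
Drop 1: S rot0 at col 1 lands with bottom-row=0; cleared 0 line(s) (total 0); column heights now [0 1 2 2 0], max=2
Drop 2: I rot3 at col 3 lands with bottom-row=2; cleared 0 line(s) (total 0); column heights now [0 1 2 6 0], max=6
Drop 3: T rot2 at col 0 lands with bottom-row=1; cleared 0 line(s) (total 0); column heights now [3 3 3 6 0], max=6
Drop 4: T rot2 at col 0 lands with bottom-row=3; cleared 0 line(s) (total 0); column heights now [5 5 5 6 0], max=6
Drop 5: T rot2 at col 1 lands with bottom-row=5; cleared 0 line(s) (total 0); column heights now [5 7 7 7 0], max=7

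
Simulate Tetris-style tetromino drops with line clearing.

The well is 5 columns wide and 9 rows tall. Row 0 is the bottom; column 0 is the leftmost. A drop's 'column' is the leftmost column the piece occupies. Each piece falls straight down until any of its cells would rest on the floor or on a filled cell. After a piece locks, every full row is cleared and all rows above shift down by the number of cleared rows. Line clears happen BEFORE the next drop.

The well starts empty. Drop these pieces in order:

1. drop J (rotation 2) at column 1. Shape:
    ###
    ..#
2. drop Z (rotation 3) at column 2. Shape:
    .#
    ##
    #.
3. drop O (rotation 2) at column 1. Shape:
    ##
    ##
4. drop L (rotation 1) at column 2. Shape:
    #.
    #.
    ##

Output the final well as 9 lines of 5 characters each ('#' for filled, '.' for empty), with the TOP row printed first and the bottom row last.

Answer: ..#..
..#..
..##.
.##..
.###.
..##.
..#..
.###.
...#.

Derivation:
Drop 1: J rot2 at col 1 lands with bottom-row=0; cleared 0 line(s) (total 0); column heights now [0 2 2 2 0], max=2
Drop 2: Z rot3 at col 2 lands with bottom-row=2; cleared 0 line(s) (total 0); column heights now [0 2 4 5 0], max=5
Drop 3: O rot2 at col 1 lands with bottom-row=4; cleared 0 line(s) (total 0); column heights now [0 6 6 5 0], max=6
Drop 4: L rot1 at col 2 lands with bottom-row=6; cleared 0 line(s) (total 0); column heights now [0 6 9 7 0], max=9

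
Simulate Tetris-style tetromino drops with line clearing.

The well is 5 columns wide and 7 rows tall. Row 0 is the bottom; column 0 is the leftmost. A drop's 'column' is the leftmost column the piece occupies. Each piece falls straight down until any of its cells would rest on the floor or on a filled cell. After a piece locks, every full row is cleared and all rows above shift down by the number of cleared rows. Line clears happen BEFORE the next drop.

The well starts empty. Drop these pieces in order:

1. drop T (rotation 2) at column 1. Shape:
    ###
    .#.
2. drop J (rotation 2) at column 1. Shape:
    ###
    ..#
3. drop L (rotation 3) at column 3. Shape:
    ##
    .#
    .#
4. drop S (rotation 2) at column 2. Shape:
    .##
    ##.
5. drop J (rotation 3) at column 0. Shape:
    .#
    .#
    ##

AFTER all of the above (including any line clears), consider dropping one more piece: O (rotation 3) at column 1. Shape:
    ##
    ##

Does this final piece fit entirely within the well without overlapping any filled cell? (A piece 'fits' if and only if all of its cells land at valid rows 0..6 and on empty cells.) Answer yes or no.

Drop 1: T rot2 at col 1 lands with bottom-row=0; cleared 0 line(s) (total 0); column heights now [0 2 2 2 0], max=2
Drop 2: J rot2 at col 1 lands with bottom-row=2; cleared 0 line(s) (total 0); column heights now [0 4 4 4 0], max=4
Drop 3: L rot3 at col 3 lands with bottom-row=2; cleared 0 line(s) (total 0); column heights now [0 4 4 5 5], max=5
Drop 4: S rot2 at col 2 lands with bottom-row=5; cleared 0 line(s) (total 0); column heights now [0 4 6 7 7], max=7
Drop 5: J rot3 at col 0 lands with bottom-row=4; cleared 0 line(s) (total 0); column heights now [5 7 6 7 7], max=7
Test piece O rot3 at col 1 (width 2): heights before test = [5 7 6 7 7]; fits = False

Answer: no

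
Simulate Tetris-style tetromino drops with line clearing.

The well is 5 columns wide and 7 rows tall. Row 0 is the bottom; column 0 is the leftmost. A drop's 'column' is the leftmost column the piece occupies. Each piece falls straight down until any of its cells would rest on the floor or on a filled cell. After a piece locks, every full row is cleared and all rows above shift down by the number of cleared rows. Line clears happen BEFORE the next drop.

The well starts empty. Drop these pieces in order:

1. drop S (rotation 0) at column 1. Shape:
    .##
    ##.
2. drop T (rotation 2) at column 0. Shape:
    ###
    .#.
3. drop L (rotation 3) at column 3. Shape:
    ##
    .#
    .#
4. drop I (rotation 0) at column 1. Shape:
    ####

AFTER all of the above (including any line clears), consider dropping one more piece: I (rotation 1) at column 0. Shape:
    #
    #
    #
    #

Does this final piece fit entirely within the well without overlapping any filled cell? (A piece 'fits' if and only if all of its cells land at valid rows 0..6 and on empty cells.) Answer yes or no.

Answer: yes

Derivation:
Drop 1: S rot0 at col 1 lands with bottom-row=0; cleared 0 line(s) (total 0); column heights now [0 1 2 2 0], max=2
Drop 2: T rot2 at col 0 lands with bottom-row=1; cleared 0 line(s) (total 0); column heights now [3 3 3 2 0], max=3
Drop 3: L rot3 at col 3 lands with bottom-row=0; cleared 1 line(s) (total 1); column heights now [0 2 2 2 2], max=2
Drop 4: I rot0 at col 1 lands with bottom-row=2; cleared 0 line(s) (total 1); column heights now [0 3 3 3 3], max=3
Test piece I rot1 at col 0 (width 1): heights before test = [0 3 3 3 3]; fits = True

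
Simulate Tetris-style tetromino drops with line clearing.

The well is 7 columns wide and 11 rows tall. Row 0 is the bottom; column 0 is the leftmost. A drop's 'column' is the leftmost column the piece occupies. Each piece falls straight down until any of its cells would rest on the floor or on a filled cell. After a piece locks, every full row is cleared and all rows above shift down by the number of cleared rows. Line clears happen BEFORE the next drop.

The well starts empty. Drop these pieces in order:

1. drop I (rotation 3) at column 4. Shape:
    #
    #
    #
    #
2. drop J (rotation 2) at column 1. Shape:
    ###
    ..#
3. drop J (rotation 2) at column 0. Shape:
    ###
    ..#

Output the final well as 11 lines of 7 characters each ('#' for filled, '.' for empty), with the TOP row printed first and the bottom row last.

Drop 1: I rot3 at col 4 lands with bottom-row=0; cleared 0 line(s) (total 0); column heights now [0 0 0 0 4 0 0], max=4
Drop 2: J rot2 at col 1 lands with bottom-row=0; cleared 0 line(s) (total 0); column heights now [0 2 2 2 4 0 0], max=4
Drop 3: J rot2 at col 0 lands with bottom-row=2; cleared 0 line(s) (total 0); column heights now [4 4 4 2 4 0 0], max=4

Answer: .......
.......
.......
.......
.......
.......
.......
###.#..
..#.#..
.####..
...##..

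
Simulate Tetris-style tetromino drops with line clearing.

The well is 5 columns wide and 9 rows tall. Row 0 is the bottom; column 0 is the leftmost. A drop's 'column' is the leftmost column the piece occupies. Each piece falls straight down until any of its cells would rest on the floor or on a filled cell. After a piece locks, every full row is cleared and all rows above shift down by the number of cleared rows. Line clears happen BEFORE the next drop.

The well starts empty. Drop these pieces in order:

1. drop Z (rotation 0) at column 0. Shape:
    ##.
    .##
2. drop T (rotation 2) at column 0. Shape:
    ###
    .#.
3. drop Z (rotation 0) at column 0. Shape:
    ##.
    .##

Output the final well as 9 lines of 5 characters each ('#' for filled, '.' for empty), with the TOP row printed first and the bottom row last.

Answer: .....
.....
.....
##...
.##..
###..
.#...
##...
.##..

Derivation:
Drop 1: Z rot0 at col 0 lands with bottom-row=0; cleared 0 line(s) (total 0); column heights now [2 2 1 0 0], max=2
Drop 2: T rot2 at col 0 lands with bottom-row=2; cleared 0 line(s) (total 0); column heights now [4 4 4 0 0], max=4
Drop 3: Z rot0 at col 0 lands with bottom-row=4; cleared 0 line(s) (total 0); column heights now [6 6 5 0 0], max=6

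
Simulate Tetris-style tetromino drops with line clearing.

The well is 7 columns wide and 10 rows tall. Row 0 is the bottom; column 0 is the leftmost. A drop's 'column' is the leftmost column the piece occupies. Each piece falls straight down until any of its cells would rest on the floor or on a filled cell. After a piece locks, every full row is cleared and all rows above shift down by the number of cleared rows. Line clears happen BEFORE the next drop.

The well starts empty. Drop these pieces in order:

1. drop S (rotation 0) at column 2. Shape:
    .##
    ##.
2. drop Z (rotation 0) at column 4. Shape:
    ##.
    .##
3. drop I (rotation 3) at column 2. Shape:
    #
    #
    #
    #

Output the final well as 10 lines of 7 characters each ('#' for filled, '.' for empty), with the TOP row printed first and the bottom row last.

Drop 1: S rot0 at col 2 lands with bottom-row=0; cleared 0 line(s) (total 0); column heights now [0 0 1 2 2 0 0], max=2
Drop 2: Z rot0 at col 4 lands with bottom-row=1; cleared 0 line(s) (total 0); column heights now [0 0 1 2 3 3 2], max=3
Drop 3: I rot3 at col 2 lands with bottom-row=1; cleared 0 line(s) (total 0); column heights now [0 0 5 2 3 3 2], max=5

Answer: .......
.......
.......
.......
.......
..#....
..#....
..#.##.
..#####
..##...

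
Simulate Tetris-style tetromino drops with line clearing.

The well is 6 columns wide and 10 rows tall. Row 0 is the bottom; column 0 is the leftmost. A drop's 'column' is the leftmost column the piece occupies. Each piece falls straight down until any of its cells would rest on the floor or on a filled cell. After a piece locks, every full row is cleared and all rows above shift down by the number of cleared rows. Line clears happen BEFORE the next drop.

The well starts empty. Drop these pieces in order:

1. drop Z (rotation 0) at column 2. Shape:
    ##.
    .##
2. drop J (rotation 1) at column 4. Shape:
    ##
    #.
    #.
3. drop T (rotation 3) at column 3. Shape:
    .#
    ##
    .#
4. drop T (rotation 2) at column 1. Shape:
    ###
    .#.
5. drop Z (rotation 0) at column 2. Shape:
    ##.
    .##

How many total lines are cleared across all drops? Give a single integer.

Answer: 0

Derivation:
Drop 1: Z rot0 at col 2 lands with bottom-row=0; cleared 0 line(s) (total 0); column heights now [0 0 2 2 1 0], max=2
Drop 2: J rot1 at col 4 lands with bottom-row=1; cleared 0 line(s) (total 0); column heights now [0 0 2 2 4 4], max=4
Drop 3: T rot3 at col 3 lands with bottom-row=4; cleared 0 line(s) (total 0); column heights now [0 0 2 6 7 4], max=7
Drop 4: T rot2 at col 1 lands with bottom-row=5; cleared 0 line(s) (total 0); column heights now [0 7 7 7 7 4], max=7
Drop 5: Z rot0 at col 2 lands with bottom-row=7; cleared 0 line(s) (total 0); column heights now [0 7 9 9 8 4], max=9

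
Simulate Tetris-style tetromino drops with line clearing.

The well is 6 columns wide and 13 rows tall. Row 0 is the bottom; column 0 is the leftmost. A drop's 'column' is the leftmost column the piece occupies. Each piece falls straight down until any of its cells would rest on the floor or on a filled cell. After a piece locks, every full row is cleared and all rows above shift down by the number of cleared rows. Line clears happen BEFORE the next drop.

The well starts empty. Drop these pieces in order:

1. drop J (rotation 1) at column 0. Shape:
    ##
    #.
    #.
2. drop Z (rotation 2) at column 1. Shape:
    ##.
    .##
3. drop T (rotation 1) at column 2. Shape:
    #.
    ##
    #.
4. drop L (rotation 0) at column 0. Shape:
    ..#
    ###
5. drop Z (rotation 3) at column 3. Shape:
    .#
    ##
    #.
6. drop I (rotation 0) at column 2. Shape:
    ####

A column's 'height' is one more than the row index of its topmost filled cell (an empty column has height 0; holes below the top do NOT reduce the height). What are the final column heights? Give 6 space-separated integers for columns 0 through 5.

Answer: 8 8 10 10 10 10

Derivation:
Drop 1: J rot1 at col 0 lands with bottom-row=0; cleared 0 line(s) (total 0); column heights now [3 3 0 0 0 0], max=3
Drop 2: Z rot2 at col 1 lands with bottom-row=2; cleared 0 line(s) (total 0); column heights now [3 4 4 3 0 0], max=4
Drop 3: T rot1 at col 2 lands with bottom-row=4; cleared 0 line(s) (total 0); column heights now [3 4 7 6 0 0], max=7
Drop 4: L rot0 at col 0 lands with bottom-row=7; cleared 0 line(s) (total 0); column heights now [8 8 9 6 0 0], max=9
Drop 5: Z rot3 at col 3 lands with bottom-row=6; cleared 0 line(s) (total 0); column heights now [8 8 9 8 9 0], max=9
Drop 6: I rot0 at col 2 lands with bottom-row=9; cleared 0 line(s) (total 0); column heights now [8 8 10 10 10 10], max=10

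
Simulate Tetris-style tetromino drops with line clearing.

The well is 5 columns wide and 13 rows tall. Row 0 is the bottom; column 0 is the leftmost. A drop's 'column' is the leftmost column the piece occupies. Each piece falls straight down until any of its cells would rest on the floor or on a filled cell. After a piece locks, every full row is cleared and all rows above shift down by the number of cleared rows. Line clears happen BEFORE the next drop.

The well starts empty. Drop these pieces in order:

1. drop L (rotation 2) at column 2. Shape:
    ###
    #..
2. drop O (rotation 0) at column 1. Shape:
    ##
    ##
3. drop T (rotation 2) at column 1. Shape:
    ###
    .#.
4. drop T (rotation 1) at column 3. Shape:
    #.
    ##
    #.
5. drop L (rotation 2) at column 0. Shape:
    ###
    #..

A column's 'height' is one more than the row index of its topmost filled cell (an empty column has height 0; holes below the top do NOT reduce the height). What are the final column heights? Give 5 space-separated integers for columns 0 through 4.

Drop 1: L rot2 at col 2 lands with bottom-row=0; cleared 0 line(s) (total 0); column heights now [0 0 2 2 2], max=2
Drop 2: O rot0 at col 1 lands with bottom-row=2; cleared 0 line(s) (total 0); column heights now [0 4 4 2 2], max=4
Drop 3: T rot2 at col 1 lands with bottom-row=4; cleared 0 line(s) (total 0); column heights now [0 6 6 6 2], max=6
Drop 4: T rot1 at col 3 lands with bottom-row=6; cleared 0 line(s) (total 0); column heights now [0 6 6 9 8], max=9
Drop 5: L rot2 at col 0 lands with bottom-row=5; cleared 0 line(s) (total 0); column heights now [7 7 7 9 8], max=9

Answer: 7 7 7 9 8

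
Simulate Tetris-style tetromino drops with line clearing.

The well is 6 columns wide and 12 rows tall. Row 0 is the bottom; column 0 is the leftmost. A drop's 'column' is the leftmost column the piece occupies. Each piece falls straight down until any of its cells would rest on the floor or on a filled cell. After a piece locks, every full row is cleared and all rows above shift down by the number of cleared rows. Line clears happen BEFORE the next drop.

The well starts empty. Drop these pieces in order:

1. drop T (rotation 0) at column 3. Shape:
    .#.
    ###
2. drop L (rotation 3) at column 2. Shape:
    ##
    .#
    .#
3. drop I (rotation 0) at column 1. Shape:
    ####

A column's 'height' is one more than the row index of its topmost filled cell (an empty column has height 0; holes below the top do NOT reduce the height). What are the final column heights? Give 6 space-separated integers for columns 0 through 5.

Answer: 0 5 5 5 5 1

Derivation:
Drop 1: T rot0 at col 3 lands with bottom-row=0; cleared 0 line(s) (total 0); column heights now [0 0 0 1 2 1], max=2
Drop 2: L rot3 at col 2 lands with bottom-row=1; cleared 0 line(s) (total 0); column heights now [0 0 4 4 2 1], max=4
Drop 3: I rot0 at col 1 lands with bottom-row=4; cleared 0 line(s) (total 0); column heights now [0 5 5 5 5 1], max=5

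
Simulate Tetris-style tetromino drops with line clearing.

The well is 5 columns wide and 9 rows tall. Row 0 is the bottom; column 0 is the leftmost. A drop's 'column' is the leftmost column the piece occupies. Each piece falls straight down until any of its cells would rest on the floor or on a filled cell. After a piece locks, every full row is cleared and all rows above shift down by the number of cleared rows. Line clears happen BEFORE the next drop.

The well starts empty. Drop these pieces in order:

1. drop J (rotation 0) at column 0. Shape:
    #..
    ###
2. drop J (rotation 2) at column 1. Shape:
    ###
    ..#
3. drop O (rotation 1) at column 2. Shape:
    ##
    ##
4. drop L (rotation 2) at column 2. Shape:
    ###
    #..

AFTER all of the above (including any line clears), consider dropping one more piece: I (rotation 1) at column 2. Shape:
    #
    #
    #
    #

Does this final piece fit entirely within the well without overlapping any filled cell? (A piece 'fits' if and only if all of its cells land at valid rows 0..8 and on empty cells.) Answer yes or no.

Answer: no

Derivation:
Drop 1: J rot0 at col 0 lands with bottom-row=0; cleared 0 line(s) (total 0); column heights now [2 1 1 0 0], max=2
Drop 2: J rot2 at col 1 lands with bottom-row=0; cleared 0 line(s) (total 0); column heights now [2 2 2 2 0], max=2
Drop 3: O rot1 at col 2 lands with bottom-row=2; cleared 0 line(s) (total 0); column heights now [2 2 4 4 0], max=4
Drop 4: L rot2 at col 2 lands with bottom-row=4; cleared 0 line(s) (total 0); column heights now [2 2 6 6 6], max=6
Test piece I rot1 at col 2 (width 1): heights before test = [2 2 6 6 6]; fits = False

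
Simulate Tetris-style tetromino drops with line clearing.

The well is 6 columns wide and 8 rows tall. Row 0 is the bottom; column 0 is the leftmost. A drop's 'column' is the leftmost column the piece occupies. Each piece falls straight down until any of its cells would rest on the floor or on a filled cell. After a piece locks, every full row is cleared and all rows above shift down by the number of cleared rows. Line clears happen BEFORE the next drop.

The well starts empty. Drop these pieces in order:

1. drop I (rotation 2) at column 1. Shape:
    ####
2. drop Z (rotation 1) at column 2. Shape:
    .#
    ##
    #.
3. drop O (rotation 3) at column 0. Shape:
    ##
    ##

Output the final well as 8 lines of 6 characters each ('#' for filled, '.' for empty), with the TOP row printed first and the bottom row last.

Drop 1: I rot2 at col 1 lands with bottom-row=0; cleared 0 line(s) (total 0); column heights now [0 1 1 1 1 0], max=1
Drop 2: Z rot1 at col 2 lands with bottom-row=1; cleared 0 line(s) (total 0); column heights now [0 1 3 4 1 0], max=4
Drop 3: O rot3 at col 0 lands with bottom-row=1; cleared 0 line(s) (total 0); column heights now [3 3 3 4 1 0], max=4

Answer: ......
......
......
......
...#..
####..
###...
.####.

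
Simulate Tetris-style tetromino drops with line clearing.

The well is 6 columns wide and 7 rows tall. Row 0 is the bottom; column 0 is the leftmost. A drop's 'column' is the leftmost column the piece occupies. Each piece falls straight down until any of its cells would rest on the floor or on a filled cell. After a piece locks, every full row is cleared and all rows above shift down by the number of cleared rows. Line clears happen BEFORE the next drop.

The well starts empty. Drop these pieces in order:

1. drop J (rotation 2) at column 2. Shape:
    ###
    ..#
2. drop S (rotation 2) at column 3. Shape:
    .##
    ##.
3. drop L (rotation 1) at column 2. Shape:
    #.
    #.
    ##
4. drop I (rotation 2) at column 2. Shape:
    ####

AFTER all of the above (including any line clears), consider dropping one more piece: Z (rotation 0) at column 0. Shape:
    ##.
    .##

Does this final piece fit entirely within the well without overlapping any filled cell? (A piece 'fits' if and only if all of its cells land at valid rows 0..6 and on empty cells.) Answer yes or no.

Drop 1: J rot2 at col 2 lands with bottom-row=0; cleared 0 line(s) (total 0); column heights now [0 0 2 2 2 0], max=2
Drop 2: S rot2 at col 3 lands with bottom-row=2; cleared 0 line(s) (total 0); column heights now [0 0 2 3 4 4], max=4
Drop 3: L rot1 at col 2 lands with bottom-row=3; cleared 0 line(s) (total 0); column heights now [0 0 6 4 4 4], max=6
Drop 4: I rot2 at col 2 lands with bottom-row=6; cleared 0 line(s) (total 0); column heights now [0 0 7 7 7 7], max=7
Test piece Z rot0 at col 0 (width 3): heights before test = [0 0 7 7 7 7]; fits = False

Answer: no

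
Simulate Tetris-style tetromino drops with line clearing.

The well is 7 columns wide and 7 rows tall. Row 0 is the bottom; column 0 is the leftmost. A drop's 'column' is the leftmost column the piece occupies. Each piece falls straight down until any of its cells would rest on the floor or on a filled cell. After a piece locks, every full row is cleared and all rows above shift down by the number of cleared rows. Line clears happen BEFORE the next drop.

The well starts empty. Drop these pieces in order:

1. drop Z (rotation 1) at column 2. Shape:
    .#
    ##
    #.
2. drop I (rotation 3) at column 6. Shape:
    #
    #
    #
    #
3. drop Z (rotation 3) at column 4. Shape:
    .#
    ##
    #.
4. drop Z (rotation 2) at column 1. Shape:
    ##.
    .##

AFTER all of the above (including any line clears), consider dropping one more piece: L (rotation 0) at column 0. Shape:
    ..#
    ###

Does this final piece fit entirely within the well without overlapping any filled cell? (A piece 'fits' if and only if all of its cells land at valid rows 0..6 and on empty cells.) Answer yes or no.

Drop 1: Z rot1 at col 2 lands with bottom-row=0; cleared 0 line(s) (total 0); column heights now [0 0 2 3 0 0 0], max=3
Drop 2: I rot3 at col 6 lands with bottom-row=0; cleared 0 line(s) (total 0); column heights now [0 0 2 3 0 0 4], max=4
Drop 3: Z rot3 at col 4 lands with bottom-row=0; cleared 0 line(s) (total 0); column heights now [0 0 2 3 2 3 4], max=4
Drop 4: Z rot2 at col 1 lands with bottom-row=3; cleared 0 line(s) (total 0); column heights now [0 5 5 4 2 3 4], max=5
Test piece L rot0 at col 0 (width 3): heights before test = [0 5 5 4 2 3 4]; fits = True

Answer: yes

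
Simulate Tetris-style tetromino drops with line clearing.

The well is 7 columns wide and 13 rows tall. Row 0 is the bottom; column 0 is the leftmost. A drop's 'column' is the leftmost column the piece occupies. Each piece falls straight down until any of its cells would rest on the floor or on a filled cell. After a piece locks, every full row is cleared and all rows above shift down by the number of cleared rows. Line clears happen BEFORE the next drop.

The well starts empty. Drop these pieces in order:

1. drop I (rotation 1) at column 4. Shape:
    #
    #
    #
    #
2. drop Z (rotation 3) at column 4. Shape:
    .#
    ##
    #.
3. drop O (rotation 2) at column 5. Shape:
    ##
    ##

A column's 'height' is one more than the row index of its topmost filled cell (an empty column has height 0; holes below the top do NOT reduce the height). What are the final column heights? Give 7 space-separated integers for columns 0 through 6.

Drop 1: I rot1 at col 4 lands with bottom-row=0; cleared 0 line(s) (total 0); column heights now [0 0 0 0 4 0 0], max=4
Drop 2: Z rot3 at col 4 lands with bottom-row=4; cleared 0 line(s) (total 0); column heights now [0 0 0 0 6 7 0], max=7
Drop 3: O rot2 at col 5 lands with bottom-row=7; cleared 0 line(s) (total 0); column heights now [0 0 0 0 6 9 9], max=9

Answer: 0 0 0 0 6 9 9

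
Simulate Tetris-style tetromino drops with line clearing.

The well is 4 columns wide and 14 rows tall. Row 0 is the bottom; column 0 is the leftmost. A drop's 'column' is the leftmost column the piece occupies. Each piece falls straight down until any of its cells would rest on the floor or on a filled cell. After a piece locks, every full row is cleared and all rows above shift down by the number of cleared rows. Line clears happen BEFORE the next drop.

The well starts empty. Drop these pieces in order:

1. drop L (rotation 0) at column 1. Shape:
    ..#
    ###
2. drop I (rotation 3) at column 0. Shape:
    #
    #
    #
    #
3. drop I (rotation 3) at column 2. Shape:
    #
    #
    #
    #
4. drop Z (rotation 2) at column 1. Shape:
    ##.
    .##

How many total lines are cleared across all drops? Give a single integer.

Answer: 1

Derivation:
Drop 1: L rot0 at col 1 lands with bottom-row=0; cleared 0 line(s) (total 0); column heights now [0 1 1 2], max=2
Drop 2: I rot3 at col 0 lands with bottom-row=0; cleared 1 line(s) (total 1); column heights now [3 0 0 1], max=3
Drop 3: I rot3 at col 2 lands with bottom-row=0; cleared 0 line(s) (total 1); column heights now [3 0 4 1], max=4
Drop 4: Z rot2 at col 1 lands with bottom-row=4; cleared 0 line(s) (total 1); column heights now [3 6 6 5], max=6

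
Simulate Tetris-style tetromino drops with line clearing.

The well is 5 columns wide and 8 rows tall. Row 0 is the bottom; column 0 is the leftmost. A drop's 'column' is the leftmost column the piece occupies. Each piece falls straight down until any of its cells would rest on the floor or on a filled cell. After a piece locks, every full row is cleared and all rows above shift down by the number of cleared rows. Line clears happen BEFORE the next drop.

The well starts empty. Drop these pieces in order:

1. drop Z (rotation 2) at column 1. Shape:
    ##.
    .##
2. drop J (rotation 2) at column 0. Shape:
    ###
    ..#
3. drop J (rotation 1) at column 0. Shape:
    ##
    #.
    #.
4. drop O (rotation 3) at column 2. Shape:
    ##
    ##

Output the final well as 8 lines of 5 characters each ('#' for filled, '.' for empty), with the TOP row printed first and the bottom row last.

Answer: .....
##...
#.##.
#.##.
###..
..#..
.##..
..##.

Derivation:
Drop 1: Z rot2 at col 1 lands with bottom-row=0; cleared 0 line(s) (total 0); column heights now [0 2 2 1 0], max=2
Drop 2: J rot2 at col 0 lands with bottom-row=2; cleared 0 line(s) (total 0); column heights now [4 4 4 1 0], max=4
Drop 3: J rot1 at col 0 lands with bottom-row=4; cleared 0 line(s) (total 0); column heights now [7 7 4 1 0], max=7
Drop 4: O rot3 at col 2 lands with bottom-row=4; cleared 0 line(s) (total 0); column heights now [7 7 6 6 0], max=7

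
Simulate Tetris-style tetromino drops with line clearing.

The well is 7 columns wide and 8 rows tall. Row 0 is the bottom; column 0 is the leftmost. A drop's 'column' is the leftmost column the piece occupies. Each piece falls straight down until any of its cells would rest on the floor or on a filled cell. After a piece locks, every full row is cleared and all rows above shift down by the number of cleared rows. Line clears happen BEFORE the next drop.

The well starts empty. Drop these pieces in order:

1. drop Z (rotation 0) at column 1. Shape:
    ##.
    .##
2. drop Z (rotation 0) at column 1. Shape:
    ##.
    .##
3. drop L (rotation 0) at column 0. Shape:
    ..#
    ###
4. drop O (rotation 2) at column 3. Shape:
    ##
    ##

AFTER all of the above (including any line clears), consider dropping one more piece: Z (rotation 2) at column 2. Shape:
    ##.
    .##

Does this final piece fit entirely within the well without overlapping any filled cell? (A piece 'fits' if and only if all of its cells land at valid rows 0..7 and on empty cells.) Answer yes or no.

Drop 1: Z rot0 at col 1 lands with bottom-row=0; cleared 0 line(s) (total 0); column heights now [0 2 2 1 0 0 0], max=2
Drop 2: Z rot0 at col 1 lands with bottom-row=2; cleared 0 line(s) (total 0); column heights now [0 4 4 3 0 0 0], max=4
Drop 3: L rot0 at col 0 lands with bottom-row=4; cleared 0 line(s) (total 0); column heights now [5 5 6 3 0 0 0], max=6
Drop 4: O rot2 at col 3 lands with bottom-row=3; cleared 0 line(s) (total 0); column heights now [5 5 6 5 5 0 0], max=6
Test piece Z rot2 at col 2 (width 3): heights before test = [5 5 6 5 5 0 0]; fits = True

Answer: yes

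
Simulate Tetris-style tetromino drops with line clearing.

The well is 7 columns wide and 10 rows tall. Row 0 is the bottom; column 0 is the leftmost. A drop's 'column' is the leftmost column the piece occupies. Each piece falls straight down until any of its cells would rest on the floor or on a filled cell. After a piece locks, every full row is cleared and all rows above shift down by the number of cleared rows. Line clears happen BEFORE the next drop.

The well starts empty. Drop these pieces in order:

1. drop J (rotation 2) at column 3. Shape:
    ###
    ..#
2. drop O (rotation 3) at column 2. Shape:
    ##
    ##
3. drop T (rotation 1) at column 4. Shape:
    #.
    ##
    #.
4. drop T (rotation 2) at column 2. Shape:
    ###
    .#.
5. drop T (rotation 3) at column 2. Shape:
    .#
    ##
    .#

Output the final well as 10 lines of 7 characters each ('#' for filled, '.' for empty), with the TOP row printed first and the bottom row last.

Answer: .......
...#...
..##...
...#...
..###..
...##..
..####.
..###..
...###.
.....#.

Derivation:
Drop 1: J rot2 at col 3 lands with bottom-row=0; cleared 0 line(s) (total 0); column heights now [0 0 0 2 2 2 0], max=2
Drop 2: O rot3 at col 2 lands with bottom-row=2; cleared 0 line(s) (total 0); column heights now [0 0 4 4 2 2 0], max=4
Drop 3: T rot1 at col 4 lands with bottom-row=2; cleared 0 line(s) (total 0); column heights now [0 0 4 4 5 4 0], max=5
Drop 4: T rot2 at col 2 lands with bottom-row=4; cleared 0 line(s) (total 0); column heights now [0 0 6 6 6 4 0], max=6
Drop 5: T rot3 at col 2 lands with bottom-row=6; cleared 0 line(s) (total 0); column heights now [0 0 8 9 6 4 0], max=9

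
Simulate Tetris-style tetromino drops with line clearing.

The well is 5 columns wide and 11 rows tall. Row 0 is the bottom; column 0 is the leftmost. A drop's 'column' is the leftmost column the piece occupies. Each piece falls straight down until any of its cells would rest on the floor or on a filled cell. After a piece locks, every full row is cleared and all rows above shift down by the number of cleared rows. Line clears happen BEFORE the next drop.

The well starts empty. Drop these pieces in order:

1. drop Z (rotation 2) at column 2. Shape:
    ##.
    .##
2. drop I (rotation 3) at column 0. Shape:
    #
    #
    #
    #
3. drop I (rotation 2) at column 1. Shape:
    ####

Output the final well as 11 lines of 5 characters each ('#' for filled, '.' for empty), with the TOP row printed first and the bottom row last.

Drop 1: Z rot2 at col 2 lands with bottom-row=0; cleared 0 line(s) (total 0); column heights now [0 0 2 2 1], max=2
Drop 2: I rot3 at col 0 lands with bottom-row=0; cleared 0 line(s) (total 0); column heights now [4 0 2 2 1], max=4
Drop 3: I rot2 at col 1 lands with bottom-row=2; cleared 1 line(s) (total 1); column heights now [3 0 2 2 1], max=3

Answer: .....
.....
.....
.....
.....
.....
.....
.....
#....
#.##.
#..##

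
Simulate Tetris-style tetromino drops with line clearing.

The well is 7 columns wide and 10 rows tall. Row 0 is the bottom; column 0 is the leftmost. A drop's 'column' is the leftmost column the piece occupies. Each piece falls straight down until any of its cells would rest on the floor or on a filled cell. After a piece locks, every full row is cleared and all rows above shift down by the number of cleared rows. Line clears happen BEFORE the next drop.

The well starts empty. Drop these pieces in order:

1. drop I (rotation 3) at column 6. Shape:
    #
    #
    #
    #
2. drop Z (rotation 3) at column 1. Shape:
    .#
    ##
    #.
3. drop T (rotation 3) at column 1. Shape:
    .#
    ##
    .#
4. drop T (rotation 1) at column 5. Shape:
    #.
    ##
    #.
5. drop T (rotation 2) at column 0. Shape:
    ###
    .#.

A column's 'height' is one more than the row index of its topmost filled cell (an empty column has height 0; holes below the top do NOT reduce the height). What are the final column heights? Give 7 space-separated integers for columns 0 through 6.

Drop 1: I rot3 at col 6 lands with bottom-row=0; cleared 0 line(s) (total 0); column heights now [0 0 0 0 0 0 4], max=4
Drop 2: Z rot3 at col 1 lands with bottom-row=0; cleared 0 line(s) (total 0); column heights now [0 2 3 0 0 0 4], max=4
Drop 3: T rot3 at col 1 lands with bottom-row=3; cleared 0 line(s) (total 0); column heights now [0 5 6 0 0 0 4], max=6
Drop 4: T rot1 at col 5 lands with bottom-row=3; cleared 0 line(s) (total 0); column heights now [0 5 6 0 0 6 5], max=6
Drop 5: T rot2 at col 0 lands with bottom-row=5; cleared 0 line(s) (total 0); column heights now [7 7 7 0 0 6 5], max=7

Answer: 7 7 7 0 0 6 5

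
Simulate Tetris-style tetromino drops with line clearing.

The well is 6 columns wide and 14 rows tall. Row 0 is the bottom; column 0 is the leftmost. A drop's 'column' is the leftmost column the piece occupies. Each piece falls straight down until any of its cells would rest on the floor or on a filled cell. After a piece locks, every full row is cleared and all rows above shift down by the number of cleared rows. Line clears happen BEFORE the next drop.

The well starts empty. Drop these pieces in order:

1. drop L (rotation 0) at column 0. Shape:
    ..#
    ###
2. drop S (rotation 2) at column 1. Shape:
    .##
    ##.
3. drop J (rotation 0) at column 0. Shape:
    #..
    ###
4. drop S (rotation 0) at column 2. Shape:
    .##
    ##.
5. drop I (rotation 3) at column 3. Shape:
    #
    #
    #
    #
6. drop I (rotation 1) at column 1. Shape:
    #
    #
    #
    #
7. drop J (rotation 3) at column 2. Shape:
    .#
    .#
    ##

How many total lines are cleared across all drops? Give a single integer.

Drop 1: L rot0 at col 0 lands with bottom-row=0; cleared 0 line(s) (total 0); column heights now [1 1 2 0 0 0], max=2
Drop 2: S rot2 at col 1 lands with bottom-row=2; cleared 0 line(s) (total 0); column heights now [1 3 4 4 0 0], max=4
Drop 3: J rot0 at col 0 lands with bottom-row=4; cleared 0 line(s) (total 0); column heights now [6 5 5 4 0 0], max=6
Drop 4: S rot0 at col 2 lands with bottom-row=5; cleared 0 line(s) (total 0); column heights now [6 5 6 7 7 0], max=7
Drop 5: I rot3 at col 3 lands with bottom-row=7; cleared 0 line(s) (total 0); column heights now [6 5 6 11 7 0], max=11
Drop 6: I rot1 at col 1 lands with bottom-row=5; cleared 0 line(s) (total 0); column heights now [6 9 6 11 7 0], max=11
Drop 7: J rot3 at col 2 lands with bottom-row=11; cleared 0 line(s) (total 0); column heights now [6 9 12 14 7 0], max=14

Answer: 0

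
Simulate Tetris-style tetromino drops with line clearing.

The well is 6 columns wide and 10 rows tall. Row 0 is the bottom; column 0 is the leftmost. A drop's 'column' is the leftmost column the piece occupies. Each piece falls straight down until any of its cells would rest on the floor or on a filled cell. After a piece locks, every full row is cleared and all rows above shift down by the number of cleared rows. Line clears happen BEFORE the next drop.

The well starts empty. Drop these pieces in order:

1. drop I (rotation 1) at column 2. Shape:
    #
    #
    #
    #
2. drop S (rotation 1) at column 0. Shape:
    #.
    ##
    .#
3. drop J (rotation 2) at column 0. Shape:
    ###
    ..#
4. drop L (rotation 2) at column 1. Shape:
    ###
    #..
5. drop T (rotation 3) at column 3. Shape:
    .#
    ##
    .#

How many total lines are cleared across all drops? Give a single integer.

Answer: 0

Derivation:
Drop 1: I rot1 at col 2 lands with bottom-row=0; cleared 0 line(s) (total 0); column heights now [0 0 4 0 0 0], max=4
Drop 2: S rot1 at col 0 lands with bottom-row=0; cleared 0 line(s) (total 0); column heights now [3 2 4 0 0 0], max=4
Drop 3: J rot2 at col 0 lands with bottom-row=4; cleared 0 line(s) (total 0); column heights now [6 6 6 0 0 0], max=6
Drop 4: L rot2 at col 1 lands with bottom-row=6; cleared 0 line(s) (total 0); column heights now [6 8 8 8 0 0], max=8
Drop 5: T rot3 at col 3 lands with bottom-row=7; cleared 0 line(s) (total 0); column heights now [6 8 8 9 10 0], max=10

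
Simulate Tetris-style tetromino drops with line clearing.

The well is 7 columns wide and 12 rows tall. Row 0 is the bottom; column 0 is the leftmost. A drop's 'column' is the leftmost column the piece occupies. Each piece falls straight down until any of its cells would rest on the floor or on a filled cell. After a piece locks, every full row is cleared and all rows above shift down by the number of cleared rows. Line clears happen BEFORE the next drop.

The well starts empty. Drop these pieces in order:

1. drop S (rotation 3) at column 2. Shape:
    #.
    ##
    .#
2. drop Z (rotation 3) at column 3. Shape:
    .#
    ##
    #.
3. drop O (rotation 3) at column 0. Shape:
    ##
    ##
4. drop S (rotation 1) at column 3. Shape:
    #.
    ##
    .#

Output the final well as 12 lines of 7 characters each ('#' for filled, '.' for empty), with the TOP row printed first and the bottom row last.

Drop 1: S rot3 at col 2 lands with bottom-row=0; cleared 0 line(s) (total 0); column heights now [0 0 3 2 0 0 0], max=3
Drop 2: Z rot3 at col 3 lands with bottom-row=2; cleared 0 line(s) (total 0); column heights now [0 0 3 4 5 0 0], max=5
Drop 3: O rot3 at col 0 lands with bottom-row=0; cleared 0 line(s) (total 0); column heights now [2 2 3 4 5 0 0], max=5
Drop 4: S rot1 at col 3 lands with bottom-row=5; cleared 0 line(s) (total 0); column heights now [2 2 3 8 7 0 0], max=8

Answer: .......
.......
.......
.......
...#...
...##..
....#..
....#..
...##..
..##...
####...
##.#...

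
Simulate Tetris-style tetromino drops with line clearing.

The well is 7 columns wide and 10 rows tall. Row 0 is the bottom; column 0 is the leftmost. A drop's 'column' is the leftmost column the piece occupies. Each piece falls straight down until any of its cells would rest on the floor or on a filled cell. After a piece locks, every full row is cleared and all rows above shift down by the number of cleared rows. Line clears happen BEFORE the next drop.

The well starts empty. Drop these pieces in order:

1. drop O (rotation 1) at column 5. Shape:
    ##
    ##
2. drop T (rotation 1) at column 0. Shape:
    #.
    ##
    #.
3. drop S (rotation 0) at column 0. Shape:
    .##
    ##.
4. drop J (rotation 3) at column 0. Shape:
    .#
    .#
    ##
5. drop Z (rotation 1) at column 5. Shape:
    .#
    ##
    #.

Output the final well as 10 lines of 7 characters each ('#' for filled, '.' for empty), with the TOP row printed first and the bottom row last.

Drop 1: O rot1 at col 5 lands with bottom-row=0; cleared 0 line(s) (total 0); column heights now [0 0 0 0 0 2 2], max=2
Drop 2: T rot1 at col 0 lands with bottom-row=0; cleared 0 line(s) (total 0); column heights now [3 2 0 0 0 2 2], max=3
Drop 3: S rot0 at col 0 lands with bottom-row=3; cleared 0 line(s) (total 0); column heights now [4 5 5 0 0 2 2], max=5
Drop 4: J rot3 at col 0 lands with bottom-row=5; cleared 0 line(s) (total 0); column heights now [6 8 5 0 0 2 2], max=8
Drop 5: Z rot1 at col 5 lands with bottom-row=2; cleared 0 line(s) (total 0); column heights now [6 8 5 0 0 4 5], max=8

Answer: .......
.......
.#.....
.#.....
##.....
.##...#
##...##
#....#.
##...##
#....##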